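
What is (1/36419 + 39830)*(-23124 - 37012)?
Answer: -87231403612856/36419 ≈ -2.3952e+9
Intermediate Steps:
(1/36419 + 39830)*(-23124 - 37012) = (1/36419 + 39830)*(-60136) = (1450568771/36419)*(-60136) = -87231403612856/36419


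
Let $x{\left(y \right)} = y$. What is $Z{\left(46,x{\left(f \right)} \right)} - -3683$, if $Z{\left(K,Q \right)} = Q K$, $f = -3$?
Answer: $3545$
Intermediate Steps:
$Z{\left(K,Q \right)} = K Q$
$Z{\left(46,x{\left(f \right)} \right)} - -3683 = 46 \left(-3\right) - -3683 = -138 + 3683 = 3545$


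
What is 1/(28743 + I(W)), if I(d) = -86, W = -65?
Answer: 1/28657 ≈ 3.4895e-5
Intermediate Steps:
1/(28743 + I(W)) = 1/(28743 - 86) = 1/28657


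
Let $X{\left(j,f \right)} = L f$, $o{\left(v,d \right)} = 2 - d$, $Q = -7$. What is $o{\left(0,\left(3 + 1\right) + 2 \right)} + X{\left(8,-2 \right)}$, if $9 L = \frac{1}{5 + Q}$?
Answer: $- \frac{35}{9} \approx -3.8889$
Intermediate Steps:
$L = - \frac{1}{18}$ ($L = \frac{1}{9 \left(5 - 7\right)} = \frac{1}{9 \left(-2\right)} = \frac{1}{9} \left(- \frac{1}{2}\right) = - \frac{1}{18} \approx -0.055556$)
$X{\left(j,f \right)} = - \frac{f}{18}$
$o{\left(0,\left(3 + 1\right) + 2 \right)} + X{\left(8,-2 \right)} = \left(2 - \left(\left(3 + 1\right) + 2\right)\right) - - \frac{1}{9} = \left(2 - \left(4 + 2\right)\right) + \frac{1}{9} = \left(2 - 6\right) + \frac{1}{9} = -4 + \frac{1}{9} = - \frac{35}{9}$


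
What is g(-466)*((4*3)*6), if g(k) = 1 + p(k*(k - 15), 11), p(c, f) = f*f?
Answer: 8784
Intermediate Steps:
p(c, f) = f²
g(k) = 122 (g(k) = 1 + 11² = 1 + 121 = 122)
g(-466)*((4*3)*6) = 122*((4*3)*6) = 122*(12*6) = 122*72 = 8784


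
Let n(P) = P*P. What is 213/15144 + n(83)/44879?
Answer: 37962081/226549192 ≈ 0.16757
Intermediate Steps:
n(P) = P**2
213/15144 + n(83)/44879 = 213/15144 + 83**2/44879 = 213*(1/15144) + 6889*(1/44879) = 71/5048 + 6889/44879 = 37962081/226549192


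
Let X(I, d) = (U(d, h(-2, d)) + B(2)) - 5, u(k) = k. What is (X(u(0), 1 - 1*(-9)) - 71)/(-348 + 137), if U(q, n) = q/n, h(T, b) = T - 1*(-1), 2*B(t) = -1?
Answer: 173/422 ≈ 0.40995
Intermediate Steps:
B(t) = -½ (B(t) = (½)*(-1) = -½)
h(T, b) = 1 + T (h(T, b) = T + 1 = 1 + T)
X(I, d) = -11/2 - d (X(I, d) = (d/(1 - 2) - ½) - 5 = (d/(-1) - ½) - 5 = (d*(-1) - ½) - 5 = (-d - ½) - 5 = (-½ - d) - 5 = -11/2 - d)
(X(u(0), 1 - 1*(-9)) - 71)/(-348 + 137) = ((-11/2 - (1 - 1*(-9))) - 71)/(-348 + 137) = ((-11/2 - (1 + 9)) - 71)/(-211) = ((-11/2 - 1*10) - 71)*(-1/211) = ((-11/2 - 10) - 71)*(-1/211) = (-31/2 - 71)*(-1/211) = -173/2*(-1/211) = 173/422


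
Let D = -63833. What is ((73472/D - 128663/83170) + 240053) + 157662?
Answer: 301635839549233/758427230 ≈ 3.9771e+5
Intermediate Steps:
((73472/D - 128663/83170) + 240053) + 157662 = ((73472/(-63833) - 128663/83170) + 240053) + 157662 = ((73472*(-1/63833) - 128663*1/83170) + 240053) + 157662 = ((-10496/9119 - 128663/83170) + 240053) + 157662 = (-2046230217/758427230 + 240053) + 157662 = 182060685612973/758427230 + 157662 = 301635839549233/758427230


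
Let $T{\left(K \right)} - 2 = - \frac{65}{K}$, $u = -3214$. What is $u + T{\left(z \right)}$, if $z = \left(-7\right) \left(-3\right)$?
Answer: $- \frac{67517}{21} \approx -3215.1$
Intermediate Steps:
$z = 21$
$T{\left(K \right)} = 2 - \frac{65}{K}$
$u + T{\left(z \right)} = -3214 + \left(2 - \frac{65}{21}\right) = -3214 - \frac{23}{21} = - \frac{67517}{21}$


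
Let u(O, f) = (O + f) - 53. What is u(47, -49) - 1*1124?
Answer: -1179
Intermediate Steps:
u(O, f) = -53 + O + f
u(47, -49) - 1*1124 = (-53 + 47 - 49) - 1*1124 = -55 - 1124 = -1179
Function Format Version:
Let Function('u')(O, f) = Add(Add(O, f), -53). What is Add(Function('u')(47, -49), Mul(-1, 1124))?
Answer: -1179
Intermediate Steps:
Function('u')(O, f) = Add(-53, O, f)
Add(Function('u')(47, -49), Mul(-1, 1124)) = Add(Add(-53, 47, -49), Mul(-1, 1124)) = Add(-55, -1124) = -1179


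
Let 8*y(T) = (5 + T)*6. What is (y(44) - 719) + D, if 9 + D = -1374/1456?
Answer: -503917/728 ≈ -692.19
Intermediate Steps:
D = -7239/728 (D = -9 - 1374/1456 = -9 - 1374*1/1456 = -9 - 687/728 = -7239/728 ≈ -9.9437)
y(T) = 15/4 + 3*T/4 (y(T) = ((5 + T)*6)/8 = (30 + 6*T)/8 = 15/4 + 3*T/4)
(y(44) - 719) + D = ((15/4 + (¾)*44) - 719) - 7239/728 = ((15/4 + 33) - 719) - 7239/728 = (147/4 - 719) - 7239/728 = -2729/4 - 7239/728 = -503917/728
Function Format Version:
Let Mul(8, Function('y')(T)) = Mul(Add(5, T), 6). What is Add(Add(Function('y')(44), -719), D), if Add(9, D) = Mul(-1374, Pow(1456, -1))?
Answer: Rational(-503917, 728) ≈ -692.19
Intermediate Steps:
D = Rational(-7239, 728) (D = Add(-9, Mul(-1374, Pow(1456, -1))) = Add(-9, Mul(-1374, Rational(1, 1456))) = Add(-9, Rational(-687, 728)) = Rational(-7239, 728) ≈ -9.9437)
Function('y')(T) = Add(Rational(15, 4), Mul(Rational(3, 4), T)) (Function('y')(T) = Mul(Rational(1, 8), Mul(Add(5, T), 6)) = Mul(Rational(1, 8), Add(30, Mul(6, T))) = Add(Rational(15, 4), Mul(Rational(3, 4), T)))
Add(Add(Function('y')(44), -719), D) = Add(Add(Add(Rational(15, 4), Mul(Rational(3, 4), 44)), -719), Rational(-7239, 728)) = Add(Add(Add(Rational(15, 4), 33), -719), Rational(-7239, 728)) = Add(Add(Rational(147, 4), -719), Rational(-7239, 728)) = Add(Rational(-2729, 4), Rational(-7239, 728)) = Rational(-503917, 728)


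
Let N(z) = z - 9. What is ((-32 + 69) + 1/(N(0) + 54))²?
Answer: 2775556/2025 ≈ 1370.6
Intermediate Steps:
N(z) = -9 + z
((-32 + 69) + 1/(N(0) + 54))² = ((-32 + 69) + 1/((-9 + 0) + 54))² = (37 + 1/(-9 + 54))² = (37 + 1/45)² = (1666/45)² = 2775556/2025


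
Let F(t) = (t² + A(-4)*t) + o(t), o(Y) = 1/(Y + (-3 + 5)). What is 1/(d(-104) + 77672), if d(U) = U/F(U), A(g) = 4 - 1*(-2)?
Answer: 1039583/80746480168 ≈ 1.2875e-5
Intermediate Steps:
A(g) = 6 (A(g) = 4 + 2 = 6)
o(Y) = 1/(2 + Y) (o(Y) = 1/(Y + 2) = 1/(2 + Y))
F(t) = t² + 1/(2 + t) + 6*t (F(t) = (t² + 6*t) + 1/(2 + t) = t² + 1/(2 + t) + 6*t)
d(U) = U*(2 + U)/(1 + U*(2 + U)*(6 + U)) (d(U) = U/(((1 + U*(2 + U)*(6 + U))/(2 + U))) = U*((2 + U)/(1 + U*(2 + U)*(6 + U))) = U*(2 + U)/(1 + U*(2 + U)*(6 + U)))
1/(d(-104) + 77672) = 1/(-104*(2 - 104)/(1 - 104*(2 - 104)*(6 - 104)) + 77672) = 1/(-104*(-102)/(1 - 104*(-102)*(-98)) + 77672) = 1/(-104*(-102)/(1 - 1039584) + 77672) = 1/(-104*(-102)/(-1039583) + 77672) = 1/(-104*(-1/1039583)*(-102) + 77672) = 1/(-10608/1039583 + 77672) = 1/(80746480168/1039583) = 1039583/80746480168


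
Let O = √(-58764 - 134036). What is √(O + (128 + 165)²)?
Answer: √(85849 + 20*I*√482) ≈ 293.0 + 0.7493*I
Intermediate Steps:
O = 20*I*√482 (O = √(-192800) = 20*I*√482 ≈ 439.09*I)
√(O + (128 + 165)²) = √(20*I*√482 + (128 + 165)²) = √(20*I*√482 + 293²) = √(20*I*√482 + 85849) = √(85849 + 20*I*√482)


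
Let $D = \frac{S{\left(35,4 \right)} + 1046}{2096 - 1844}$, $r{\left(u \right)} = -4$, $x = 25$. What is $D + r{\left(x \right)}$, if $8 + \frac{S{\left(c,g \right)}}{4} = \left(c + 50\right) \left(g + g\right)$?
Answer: $\frac{1363}{126} \approx 10.817$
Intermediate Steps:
$S{\left(c,g \right)} = -32 + 8 g \left(50 + c\right)$ ($S{\left(c,g \right)} = -32 + 4 \left(c + 50\right) \left(g + g\right) = -32 + 4 \left(50 + c\right) 2 g = -32 + 4 \cdot 2 g \left(50 + c\right) = -32 + 8 g \left(50 + c\right)$)
$D = \frac{1867}{126}$ ($D = \frac{\left(-32 + 400 \cdot 4 + 8 \cdot 35 \cdot 4\right) + 1046}{2096 - 1844} = \frac{\left(-32 + 1600 + 1120\right) + 1046}{252} = \left(2688 + 1046\right) \frac{1}{252} = 3734 \cdot \frac{1}{252} = \frac{1867}{126} \approx 14.817$)
$D + r{\left(x \right)} = \frac{1867}{126} - 4 = \frac{1363}{126}$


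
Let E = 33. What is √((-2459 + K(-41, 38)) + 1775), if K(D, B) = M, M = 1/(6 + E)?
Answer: 5*I*√41613/39 ≈ 26.153*I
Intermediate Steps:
M = 1/39 (M = 1/(6 + 33) = 1/39 ≈ 0.025641)
K(D, B) = 1/39
√((-2459 + K(-41, 38)) + 1775) = √((-2459 + 1/39) + 1775) = √(-95900/39 + 1775) = √(-26675/39) = 5*I*√41613/39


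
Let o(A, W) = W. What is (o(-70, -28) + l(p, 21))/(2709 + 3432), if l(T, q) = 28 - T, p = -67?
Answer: 67/6141 ≈ 0.010910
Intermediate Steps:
(o(-70, -28) + l(p, 21))/(2709 + 3432) = (-28 + (28 - 1*(-67)))/(2709 + 3432) = (-28 + (28 + 67))/6141 = (-28 + 95)*(1/6141) = 67*(1/6141) = 67/6141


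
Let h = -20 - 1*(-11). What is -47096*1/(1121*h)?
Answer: 47096/10089 ≈ 4.6681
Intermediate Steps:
h = -9 (h = -20 + 11 = -9)
-47096*1/(1121*h) = -47096/(1121*(-9)) = -47096/(-10089) = -47096*(-1/10089) = 47096/10089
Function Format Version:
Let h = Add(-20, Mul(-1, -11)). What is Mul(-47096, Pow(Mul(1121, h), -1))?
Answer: Rational(47096, 10089) ≈ 4.6681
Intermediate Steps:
h = -9 (h = Add(-20, 11) = -9)
Mul(-47096, Pow(Mul(1121, h), -1)) = Mul(-47096, Pow(Mul(1121, -9), -1)) = Mul(-47096, Pow(-10089, -1)) = Mul(-47096, Rational(-1, 10089)) = Rational(47096, 10089)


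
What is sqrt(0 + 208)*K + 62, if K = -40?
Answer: 62 - 160*sqrt(13) ≈ -514.89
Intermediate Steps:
sqrt(0 + 208)*K + 62 = sqrt(0 + 208)*(-40) + 62 = sqrt(208)*(-40) + 62 = (4*sqrt(13))*(-40) + 62 = -160*sqrt(13) + 62 = 62 - 160*sqrt(13)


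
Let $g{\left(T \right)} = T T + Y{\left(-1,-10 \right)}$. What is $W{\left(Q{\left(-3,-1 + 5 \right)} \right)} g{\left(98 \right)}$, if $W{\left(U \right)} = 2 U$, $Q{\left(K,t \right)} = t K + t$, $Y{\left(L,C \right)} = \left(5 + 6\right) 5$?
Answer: $-154544$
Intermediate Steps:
$Y{\left(L,C \right)} = 55$ ($Y{\left(L,C \right)} = 11 \cdot 5 = 55$)
$g{\left(T \right)} = 55 + T^{2}$ ($g{\left(T \right)} = T T + 55 = T^{2} + 55 = 55 + T^{2}$)
$Q{\left(K,t \right)} = t + K t$ ($Q{\left(K,t \right)} = K t + t = t + K t$)
$W{\left(Q{\left(-3,-1 + 5 \right)} \right)} g{\left(98 \right)} = 2 \left(-1 + 5\right) \left(1 - 3\right) \left(55 + 98^{2}\right) = 2 \cdot 4 \left(-2\right) \left(55 + 9604\right) = 2 \left(-8\right) 9659 = \left(-16\right) 9659 = -154544$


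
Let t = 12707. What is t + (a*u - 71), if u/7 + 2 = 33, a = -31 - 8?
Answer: 4173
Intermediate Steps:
a = -39
u = 217 (u = -14 + 7*33 = -14 + 231 = 217)
t + (a*u - 71) = 12707 + (-39*217 - 71) = 12707 + (-8463 - 71) = 12707 - 8534 = 4173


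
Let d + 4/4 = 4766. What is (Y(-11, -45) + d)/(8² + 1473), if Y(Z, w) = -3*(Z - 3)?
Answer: 4807/1537 ≈ 3.1275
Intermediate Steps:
d = 4765 (d = -1 + 4766 = 4765)
Y(Z, w) = 9 - 3*Z (Y(Z, w) = -3*(-3 + Z) = 9 - 3*Z)
(Y(-11, -45) + d)/(8² + 1473) = ((9 - 3*(-11)) + 4765)/(8² + 1473) = ((9 + 33) + 4765)/(64 + 1473) = (42 + 4765)/1537 = 4807*(1/1537) = 4807/1537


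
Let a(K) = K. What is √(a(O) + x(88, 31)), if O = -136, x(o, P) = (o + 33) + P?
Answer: 4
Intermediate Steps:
x(o, P) = 33 + P + o (x(o, P) = (33 + o) + P = 33 + P + o)
√(a(O) + x(88, 31)) = √(-136 + (33 + 31 + 88)) = √(-136 + 152) = √16 = 4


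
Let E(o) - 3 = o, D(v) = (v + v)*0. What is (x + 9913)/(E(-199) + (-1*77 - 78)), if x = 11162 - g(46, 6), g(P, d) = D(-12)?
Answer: -7025/117 ≈ -60.043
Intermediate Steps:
D(v) = 0 (D(v) = (2*v)*0 = 0)
g(P, d) = 0
E(o) = 3 + o
x = 11162 (x = 11162 - 1*0 = 11162 + 0 = 11162)
(x + 9913)/(E(-199) + (-1*77 - 78)) = (11162 + 9913)/((3 - 199) + (-1*77 - 78)) = 21075/(-196 + (-77 - 78)) = 21075/(-196 - 155) = 21075/(-351) = 21075*(-1/351) = -7025/117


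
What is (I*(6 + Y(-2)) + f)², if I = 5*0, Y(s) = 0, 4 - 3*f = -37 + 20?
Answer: 49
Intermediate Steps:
f = 7 (f = 4/3 - (-37 + 20)/3 = 4/3 - ⅓*(-17) = 4/3 + 17/3 = 7)
I = 0
(I*(6 + Y(-2)) + f)² = (0*(6 + 0) + 7)² = (0*6 + 7)² = (0 + 7)² = 7² = 49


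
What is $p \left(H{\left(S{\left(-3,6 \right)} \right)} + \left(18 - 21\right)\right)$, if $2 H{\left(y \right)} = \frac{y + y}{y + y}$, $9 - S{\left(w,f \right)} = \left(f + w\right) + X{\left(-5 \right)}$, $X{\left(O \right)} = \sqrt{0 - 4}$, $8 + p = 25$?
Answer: $- \frac{85}{2} \approx -42.5$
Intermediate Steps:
$p = 17$ ($p = -8 + 25 = 17$)
$X{\left(O \right)} = 2 i$ ($X{\left(O \right)} = \sqrt{-4} = 2 i$)
$S{\left(w,f \right)} = 9 - f - w - 2 i$ ($S{\left(w,f \right)} = 9 - \left(\left(f + w\right) + 2 i\right) = 9 - \left(f + w + 2 i\right) = 9 - f - w - 2 i$)
$H{\left(y \right)} = \frac{1}{2}$ ($H{\left(y \right)} = \frac{\left(y + y\right) \frac{1}{y + y}}{2} = \frac{2 y \frac{1}{2 y}}{2} = \frac{1}{2} \cdot 1 = \frac{1}{2}$)
$p \left(H{\left(S{\left(-3,6 \right)} \right)} + \left(18 - 21\right)\right) = 17 \left(\frac{1}{2} + \left(18 - 21\right)\right) = 17 \left(\frac{1}{2} - 3\right) = 17 \left(- \frac{5}{2}\right) = - \frac{85}{2}$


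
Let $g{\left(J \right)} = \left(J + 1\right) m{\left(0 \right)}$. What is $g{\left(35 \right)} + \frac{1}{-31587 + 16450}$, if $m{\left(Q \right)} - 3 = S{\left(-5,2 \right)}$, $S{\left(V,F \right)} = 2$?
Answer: $\frac{2724659}{15137} \approx 180.0$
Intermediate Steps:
$m{\left(Q \right)} = 5$ ($m{\left(Q \right)} = 3 + 2 = 5$)
$g{\left(J \right)} = 5 + 5 J$ ($g{\left(J \right)} = \left(J + 1\right) 5 = \left(1 + J\right) 5 = 5 + 5 J$)
$g{\left(35 \right)} + \frac{1}{-31587 + 16450} = \left(5 + 5 \cdot 35\right) + \frac{1}{-31587 + 16450} = \left(5 + 175\right) + \frac{1}{-15137} = 180 - \frac{1}{15137} = \frac{2724659}{15137}$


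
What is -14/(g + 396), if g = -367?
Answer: -14/29 ≈ -0.48276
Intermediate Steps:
-14/(g + 396) = -14/(-367 + 396) = -14/29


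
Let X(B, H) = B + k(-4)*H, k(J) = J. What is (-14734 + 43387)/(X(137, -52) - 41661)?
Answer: -9551/13772 ≈ -0.69351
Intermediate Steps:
X(B, H) = B - 4*H
(-14734 + 43387)/(X(137, -52) - 41661) = (-14734 + 43387)/((137 - 4*(-52)) - 41661) = 28653/((137 + 208) - 41661) = 28653/(345 - 41661) = 28653/(-41316) = 28653*(-1/41316) = -9551/13772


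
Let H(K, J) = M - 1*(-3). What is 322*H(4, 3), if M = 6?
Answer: 2898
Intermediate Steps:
H(K, J) = 9 (H(K, J) = 6 - 1*(-3) = 6 + 3 = 9)
322*H(4, 3) = 322*9 = 2898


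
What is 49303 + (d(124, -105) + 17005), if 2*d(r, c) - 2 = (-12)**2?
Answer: 66381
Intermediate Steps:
d(r, c) = 73 (d(r, c) = 1 + (1/2)*(-12)**2 = 1 + (1/2)*144 = 1 + 72 = 73)
49303 + (d(124, -105) + 17005) = 49303 + (73 + 17005) = 49303 + 17078 = 66381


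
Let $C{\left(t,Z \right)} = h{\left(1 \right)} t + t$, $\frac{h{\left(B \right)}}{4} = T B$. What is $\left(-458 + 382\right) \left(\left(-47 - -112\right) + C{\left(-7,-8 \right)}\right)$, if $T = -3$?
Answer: $-10792$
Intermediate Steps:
$h{\left(B \right)} = - 12 B$ ($h{\left(B \right)} = 4 \left(- 3 B\right) = - 12 B$)
$C{\left(t,Z \right)} = - 11 t$ ($C{\left(t,Z \right)} = \left(-12\right) 1 t + t = - 12 t + t = - 11 t$)
$\left(-458 + 382\right) \left(\left(-47 - -112\right) + C{\left(-7,-8 \right)}\right) = \left(-458 + 382\right) \left(\left(-47 - -112\right) - -77\right) = - 76 \left(\left(-47 + 112\right) + 77\right) = - 76 \left(65 + 77\right) = \left(-76\right) 142 = -10792$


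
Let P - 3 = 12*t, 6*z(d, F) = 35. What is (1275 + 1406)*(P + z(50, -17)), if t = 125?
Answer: 24271093/6 ≈ 4.0452e+6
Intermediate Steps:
z(d, F) = 35/6 (z(d, F) = (⅙)*35 = 35/6)
P = 1503 (P = 3 + 12*125 = 3 + 1500 = 1503)
(1275 + 1406)*(P + z(50, -17)) = (1275 + 1406)*(1503 + 35/6) = 2681*(9053/6) = 24271093/6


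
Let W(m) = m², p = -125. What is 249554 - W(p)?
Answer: 233929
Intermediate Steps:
249554 - W(p) = 249554 - 1*(-125)² = 249554 - 1*15625 = 249554 - 15625 = 233929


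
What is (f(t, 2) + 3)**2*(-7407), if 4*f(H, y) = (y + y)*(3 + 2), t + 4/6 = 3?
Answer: -474048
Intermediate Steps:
t = 7/3 (t = -2/3 + 3 = 7/3 ≈ 2.3333)
f(H, y) = 5*y/2 (f(H, y) = ((y + y)*(3 + 2))/4 = ((2*y)*5)/4 = (10*y)/4 = 5*y/2)
(f(t, 2) + 3)**2*(-7407) = ((5/2)*2 + 3)**2*(-7407) = (5 + 3)**2*(-7407) = 8**2*(-7407) = 64*(-7407) = -474048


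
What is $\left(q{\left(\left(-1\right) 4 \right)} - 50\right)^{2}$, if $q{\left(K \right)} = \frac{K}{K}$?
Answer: $2401$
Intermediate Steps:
$q{\left(K \right)} = 1$
$\left(q{\left(\left(-1\right) 4 \right)} - 50\right)^{2} = \left(1 - 50\right)^{2} = \left(-49\right)^{2} = 2401$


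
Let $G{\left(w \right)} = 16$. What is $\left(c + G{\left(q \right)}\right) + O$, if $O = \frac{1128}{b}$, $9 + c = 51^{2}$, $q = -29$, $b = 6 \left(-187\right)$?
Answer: $\frac{487508}{187} \approx 2607.0$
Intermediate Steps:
$b = -1122$
$c = 2592$ ($c = -9 + 51^{2} = -9 + 2601 = 2592$)
$O = - \frac{188}{187}$ ($O = \frac{1128}{-1122} = 1128 \left(- \frac{1}{1122}\right) = - \frac{188}{187} \approx -1.0053$)
$\left(c + G{\left(q \right)}\right) + O = \left(2592 + 16\right) - \frac{188}{187} = 2608 - \frac{188}{187} = \frac{487508}{187}$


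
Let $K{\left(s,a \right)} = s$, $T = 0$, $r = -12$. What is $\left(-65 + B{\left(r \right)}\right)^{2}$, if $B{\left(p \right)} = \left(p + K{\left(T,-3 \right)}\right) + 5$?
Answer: $5184$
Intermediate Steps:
$B{\left(p \right)} = 5 + p$ ($B{\left(p \right)} = \left(p + 0\right) + 5 = p + 5 = 5 + p$)
$\left(-65 + B{\left(r \right)}\right)^{2} = \left(-65 + \left(5 - 12\right)\right)^{2} = \left(-65 - 7\right)^{2} = \left(-72\right)^{2} = 5184$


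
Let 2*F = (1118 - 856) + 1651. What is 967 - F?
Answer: 21/2 ≈ 10.500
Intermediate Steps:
F = 1913/2 (F = ((1118 - 856) + 1651)/2 = (262 + 1651)/2 = (½)*1913 = 1913/2 ≈ 956.50)
967 - F = 967 - 1*1913/2 = 967 - 1913/2 = 21/2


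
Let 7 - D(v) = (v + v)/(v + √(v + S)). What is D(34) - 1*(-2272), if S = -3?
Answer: 2561563/1125 + 68*√31/1125 ≈ 2277.3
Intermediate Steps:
D(v) = 7 - 2*v/(v + √(-3 + v)) (D(v) = 7 - (v + v)/(v + √(v - 3)) = 7 - 2*v/(v + √(-3 + v)))
D(34) - 1*(-2272) = (5*34 + 7*√(-3 + 34))/(34 + √(-3 + 34)) - 1*(-2272) = (170 + 7*√31)/(34 + √31) + 2272 = 2272 + (170 + 7*√31)/(34 + √31)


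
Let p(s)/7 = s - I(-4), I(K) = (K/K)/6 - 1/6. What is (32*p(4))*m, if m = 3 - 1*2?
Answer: 896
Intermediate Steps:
m = 1 (m = 3 - 2 = 1)
I(K) = 0 (I(K) = 1*(⅙) - 1*⅙ = ⅙ - ⅙ = 0)
p(s) = 7*s (p(s) = 7*(s - 1*0) = 7*(s + 0) = 7*s)
(32*p(4))*m = (32*(7*4))*1 = (32*28)*1 = 896*1 = 896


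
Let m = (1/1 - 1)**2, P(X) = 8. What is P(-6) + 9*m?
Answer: 8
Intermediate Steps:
m = 0 (m = (1 - 1)**2 = 0**2 = 0)
P(-6) + 9*m = 8 + 9*0 = 8 + 0 = 8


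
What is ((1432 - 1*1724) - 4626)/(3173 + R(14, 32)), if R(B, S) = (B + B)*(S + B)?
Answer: -4918/4461 ≈ -1.1024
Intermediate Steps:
R(B, S) = 2*B*(B + S) (R(B, S) = (2*B)*(B + S) = 2*B*(B + S))
((1432 - 1*1724) - 4626)/(3173 + R(14, 32)) = ((1432 - 1*1724) - 4626)/(3173 + 2*14*(14 + 32)) = ((1432 - 1724) - 4626)/(3173 + 2*14*46) = (-292 - 4626)/(3173 + 1288) = -4918/4461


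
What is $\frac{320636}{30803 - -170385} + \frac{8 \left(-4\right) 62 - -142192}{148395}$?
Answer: $\frac{485826579}{191380085} \approx 2.5385$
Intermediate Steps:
$\frac{320636}{30803 - -170385} + \frac{8 \left(-4\right) 62 - -142192}{148395} = \frac{320636}{30803 + 170385} + \left(\left(-32\right) 62 + 142192\right) \frac{1}{148395} = \frac{320636}{201188} + \left(-1984 + 142192\right) \frac{1}{148395} = 320636 \cdot \frac{1}{201188} + 140208 \cdot \frac{1}{148395} = \frac{80159}{50297} + \frac{46736}{49465} = \frac{485826579}{191380085}$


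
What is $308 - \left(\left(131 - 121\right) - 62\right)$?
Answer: $360$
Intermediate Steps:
$308 - \left(\left(131 - 121\right) - 62\right) = 308 - \left(10 - 62\right) = 308 - -52 = 308 + 52 = 360$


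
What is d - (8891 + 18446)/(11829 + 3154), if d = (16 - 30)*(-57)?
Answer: 11929097/14983 ≈ 796.18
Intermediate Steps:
d = 798 (d = -14*(-57) = 798)
d - (8891 + 18446)/(11829 + 3154) = 798 - (8891 + 18446)/(11829 + 3154) = 798 - 27337/14983 = 11929097/14983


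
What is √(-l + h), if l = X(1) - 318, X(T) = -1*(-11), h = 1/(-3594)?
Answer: √3965465058/3594 ≈ 17.521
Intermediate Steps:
h = -1/3594 ≈ -0.00027824
X(T) = 11
l = -307 (l = 11 - 318 = -307)
√(-l + h) = √(-1*(-307) - 1/3594) = √(307 - 1/3594) = √(1103357/3594) = √3965465058/3594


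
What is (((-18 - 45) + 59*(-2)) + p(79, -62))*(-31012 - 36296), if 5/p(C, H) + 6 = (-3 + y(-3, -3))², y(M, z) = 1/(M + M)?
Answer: 350876604/29 ≈ 1.2099e+7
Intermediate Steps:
y(M, z) = 1/(2*M)
p(C, H) = 36/29 (p(C, H) = 5/(-6 + (-3 + (½)/(-3))²) = 5/(-6 + (-3 + (½)*(-⅓))²) = 5/(-6 + (-3 - ⅙)²) = 5/(-6 + (-19/6)²) = 5/(-6 + 361/36) = 5/(145/36) = 5*(36/145) = 36/29)
(((-18 - 45) + 59*(-2)) + p(79, -62))*(-31012 - 36296) = (((-18 - 45) + 59*(-2)) + 36/29)*(-31012 - 36296) = ((-63 - 118) + 36/29)*(-67308) = (-181 + 36/29)*(-67308) = -5213/29*(-67308) = 350876604/29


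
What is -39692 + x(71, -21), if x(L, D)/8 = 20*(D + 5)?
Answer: -42252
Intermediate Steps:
x(L, D) = 800 + 160*D (x(L, D) = 8*(20*(D + 5)) = 8*(20*(5 + D)) = 8*(100 + 20*D) = 800 + 160*D)
-39692 + x(71, -21) = -39692 + (800 + 160*(-21)) = -39692 + (800 - 3360) = -39692 - 2560 = -42252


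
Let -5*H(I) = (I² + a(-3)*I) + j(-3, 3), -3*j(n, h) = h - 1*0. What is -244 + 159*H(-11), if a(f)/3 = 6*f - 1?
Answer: -119993/5 ≈ -23999.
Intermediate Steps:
j(n, h) = -h/3 (j(n, h) = -(h - 1*0)/3 = -(h + 0)/3 = -h/3)
a(f) = -3 + 18*f (a(f) = 3*(6*f - 1) = 3*(-1 + 6*f) = -3 + 18*f)
H(I) = ⅕ - I²/5 + 57*I/5 (H(I) = -((I² + (-3 + 18*(-3))*I) - ⅓*3)/5 = -((I² + (-3 - 54)*I) - 1)/5 = -((I² - 57*I) - 1)/5 = -(-1 + I² - 57*I)/5 = ⅕ - I²/5 + 57*I/5)
-244 + 159*H(-11) = -244 + 159*(⅕ - ⅕*(-11)² + (57/5)*(-11)) = -244 + 159*(⅕ - ⅕*121 - 627/5) = -244 + 159*(⅕ - 121/5 - 627/5) = -244 + 159*(-747/5) = -244 - 118773/5 = -119993/5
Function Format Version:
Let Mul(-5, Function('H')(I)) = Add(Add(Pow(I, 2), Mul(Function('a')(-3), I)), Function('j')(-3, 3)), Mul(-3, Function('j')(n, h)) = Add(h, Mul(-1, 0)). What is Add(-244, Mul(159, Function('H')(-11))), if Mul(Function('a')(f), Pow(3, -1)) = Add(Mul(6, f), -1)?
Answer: Rational(-119993, 5) ≈ -23999.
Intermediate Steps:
Function('j')(n, h) = Mul(Rational(-1, 3), h) (Function('j')(n, h) = Mul(Rational(-1, 3), Add(h, Mul(-1, 0))) = Mul(Rational(-1, 3), Add(h, 0)) = Mul(Rational(-1, 3), h))
Function('a')(f) = Add(-3, Mul(18, f)) (Function('a')(f) = Mul(3, Add(Mul(6, f), -1)) = Mul(3, Add(-1, Mul(6, f))) = Add(-3, Mul(18, f)))
Function('H')(I) = Add(Rational(1, 5), Mul(Rational(-1, 5), Pow(I, 2)), Mul(Rational(57, 5), I)) (Function('H')(I) = Mul(Rational(-1, 5), Add(Add(Pow(I, 2), Mul(Add(-3, Mul(18, -3)), I)), Mul(Rational(-1, 3), 3))) = Mul(Rational(-1, 5), Add(Add(Pow(I, 2), Mul(Add(-3, -54), I)), -1)) = Mul(Rational(-1, 5), Add(Add(Pow(I, 2), Mul(-57, I)), -1)) = Mul(Rational(-1, 5), Add(-1, Pow(I, 2), Mul(-57, I))) = Add(Rational(1, 5), Mul(Rational(-1, 5), Pow(I, 2)), Mul(Rational(57, 5), I)))
Add(-244, Mul(159, Function('H')(-11))) = Add(-244, Mul(159, Add(Rational(1, 5), Mul(Rational(-1, 5), Pow(-11, 2)), Mul(Rational(57, 5), -11)))) = Add(-244, Mul(159, Add(Rational(1, 5), Mul(Rational(-1, 5), 121), Rational(-627, 5)))) = Add(-244, Mul(159, Add(Rational(1, 5), Rational(-121, 5), Rational(-627, 5)))) = Add(-244, Mul(159, Rational(-747, 5))) = Add(-244, Rational(-118773, 5)) = Rational(-119993, 5)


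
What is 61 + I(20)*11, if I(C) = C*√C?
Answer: 61 + 440*√5 ≈ 1044.9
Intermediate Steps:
I(C) = C^(3/2)
61 + I(20)*11 = 61 + 20^(3/2)*11 = 61 + (40*√5)*11 = 61 + 440*√5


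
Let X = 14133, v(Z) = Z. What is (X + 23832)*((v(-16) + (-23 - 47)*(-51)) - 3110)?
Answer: 16856460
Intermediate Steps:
(X + 23832)*((v(-16) + (-23 - 47)*(-51)) - 3110) = (14133 + 23832)*((-16 + (-23 - 47)*(-51)) - 3110) = 37965*((-16 - 70*(-51)) - 3110) = 37965*((-16 + 3570) - 3110) = 37965*(3554 - 3110) = 37965*444 = 16856460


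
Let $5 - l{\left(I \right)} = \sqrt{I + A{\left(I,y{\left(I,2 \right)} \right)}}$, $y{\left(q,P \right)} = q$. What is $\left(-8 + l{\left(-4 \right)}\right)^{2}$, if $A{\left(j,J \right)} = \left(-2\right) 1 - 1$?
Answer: $\left(3 + i \sqrt{7}\right)^{2} \approx 2.0 + 15.875 i$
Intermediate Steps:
$A{\left(j,J \right)} = -3$ ($A{\left(j,J \right)} = -2 - 1 = -3$)
$l{\left(I \right)} = 5 - \sqrt{-3 + I}$ ($l{\left(I \right)} = 5 - \sqrt{I - 3} = 5 - \sqrt{-3 + I}$)
$\left(-8 + l{\left(-4 \right)}\right)^{2} = \left(-8 + \left(5 - \sqrt{-3 - 4}\right)\right)^{2} = \left(-8 + \left(5 - \sqrt{-7}\right)\right)^{2} = \left(-8 + \left(5 - i \sqrt{7}\right)\right)^{2} = \left(-3 - i \sqrt{7}\right)^{2}$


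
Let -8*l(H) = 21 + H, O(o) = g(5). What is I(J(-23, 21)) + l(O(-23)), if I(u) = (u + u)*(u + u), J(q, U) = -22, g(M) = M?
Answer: 7731/4 ≈ 1932.8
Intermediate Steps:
O(o) = 5
l(H) = -21/8 - H/8 (l(H) = -(21 + H)/8 = -21/8 - H/8)
I(u) = 4*u² (I(u) = (2*u)*(2*u) = 4*u²)
I(J(-23, 21)) + l(O(-23)) = 4*(-22)² + (-21/8 - ⅛*5) = 4*484 + (-21/8 - 5/8) = 1936 - 13/4 = 7731/4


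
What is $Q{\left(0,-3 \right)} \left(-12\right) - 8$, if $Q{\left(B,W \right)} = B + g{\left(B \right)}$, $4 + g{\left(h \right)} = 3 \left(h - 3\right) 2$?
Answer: $256$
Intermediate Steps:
$g{\left(h \right)} = -22 + 6 h$ ($g{\left(h \right)} = -4 + 3 \left(h - 3\right) 2 = -4 + 3 \left(-3 + h\right) 2 = -4 + \left(-9 + 3 h\right) 2 = -4 + \left(-18 + 6 h\right) = -22 + 6 h$)
$Q{\left(B,W \right)} = -22 + 7 B$ ($Q{\left(B,W \right)} = B + \left(-22 + 6 B\right) = -22 + 7 B$)
$Q{\left(0,-3 \right)} \left(-12\right) - 8 = \left(-22 + 7 \cdot 0\right) \left(-12\right) - 8 = \left(-22 + 0\right) \left(-12\right) - 8 = \left(-22\right) \left(-12\right) - 8 = 264 - 8 = 256$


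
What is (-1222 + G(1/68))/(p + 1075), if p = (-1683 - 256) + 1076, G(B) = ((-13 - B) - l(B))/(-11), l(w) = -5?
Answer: -913511/158576 ≈ -5.7607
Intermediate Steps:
G(B) = 8/11 + B/11 (G(B) = ((-13 - B) - 1*(-5))/(-11) = ((-13 - B) + 5)*(-1/11) = (-8 - B)*(-1/11) = 8/11 + B/11)
p = -863 (p = -1939 + 1076 = -863)
(-1222 + G(1/68))/(p + 1075) = (-1222 + (8/11 + (1/11)/68))/(-863 + 1075) = (-1222 + (8/11 + (1/11)*(1/68)))/212 = (-1222 + (8/11 + 1/748))*(1/212) = (-1222 + 545/748)*(1/212) = -913511/748*1/212 = -913511/158576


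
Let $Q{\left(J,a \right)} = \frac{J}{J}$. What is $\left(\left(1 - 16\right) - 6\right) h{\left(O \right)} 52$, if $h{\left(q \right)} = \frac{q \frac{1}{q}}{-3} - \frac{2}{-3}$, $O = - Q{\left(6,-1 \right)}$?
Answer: $-364$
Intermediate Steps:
$Q{\left(J,a \right)} = 1$
$O = -1$ ($O = \left(-1\right) 1 = -1$)
$h{\left(q \right)} = \frac{1}{3}$ ($h{\left(q \right)} = 1 \left(- \frac{1}{3}\right) - - \frac{2}{3} = - \frac{1}{3} + \frac{2}{3} = \frac{1}{3}$)
$\left(\left(1 - 16\right) - 6\right) h{\left(O \right)} 52 = \left(\left(1 - 16\right) - 6\right) \frac{1}{3} \cdot 52 = \left(-15 - 6\right) \frac{1}{3} \cdot 52 = \left(-21\right) \frac{1}{3} \cdot 52 = \left(-7\right) 52 = -364$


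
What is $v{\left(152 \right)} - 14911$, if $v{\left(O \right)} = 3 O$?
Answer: $-14455$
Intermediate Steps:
$v{\left(152 \right)} - 14911 = 3 \cdot 152 - 14911 = 456 - 14911 = -14455$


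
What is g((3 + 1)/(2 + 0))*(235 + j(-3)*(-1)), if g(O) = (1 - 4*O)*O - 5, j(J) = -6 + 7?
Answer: -4446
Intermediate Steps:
j(J) = 1
g(O) = -5 + O*(1 - 4*O) (g(O) = O*(1 - 4*O) - 5 = -5 + O*(1 - 4*O))
g((3 + 1)/(2 + 0))*(235 + j(-3)*(-1)) = (-5 + (3 + 1)/(2 + 0) - 4*(3 + 1)²/(2 + 0)²)*(235 + 1*(-1)) = (-5 + 4/2 - 4*(4/2)²)*(235 - 1) = (-5 + 4*(½) - 4*(4*(½))²)*234 = (-5 + 2 - 4*2²)*234 = (-5 + 2 - 4*4)*234 = (-5 + 2 - 16)*234 = -19*234 = -4446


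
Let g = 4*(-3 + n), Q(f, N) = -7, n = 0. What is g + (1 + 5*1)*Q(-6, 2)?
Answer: -54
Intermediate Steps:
g = -12 (g = 4*(-3 + 0) = 4*(-3) = -12)
g + (1 + 5*1)*Q(-6, 2) = -12 + (1 + 5*1)*(-7) = -12 + (1 + 5)*(-7) = -12 + 6*(-7) = -12 - 42 = -54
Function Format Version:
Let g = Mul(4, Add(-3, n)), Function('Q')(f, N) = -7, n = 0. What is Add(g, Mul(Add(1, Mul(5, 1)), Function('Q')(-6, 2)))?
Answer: -54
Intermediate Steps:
g = -12 (g = Mul(4, Add(-3, 0)) = Mul(4, -3) = -12)
Add(g, Mul(Add(1, Mul(5, 1)), Function('Q')(-6, 2))) = Add(-12, Mul(Add(1, Mul(5, 1)), -7)) = Add(-12, Mul(Add(1, 5), -7)) = Add(-12, Mul(6, -7)) = Add(-12, -42) = -54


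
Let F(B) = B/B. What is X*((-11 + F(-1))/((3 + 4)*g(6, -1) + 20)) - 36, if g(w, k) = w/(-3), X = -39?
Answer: 29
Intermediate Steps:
F(B) = 1
g(w, k) = -w/3 (g(w, k) = w*(-⅓) = -w/3)
X*((-11 + F(-1))/((3 + 4)*g(6, -1) + 20)) - 36 = -39*(-11 + 1)/((3 + 4)*(-⅓*6) + 20) - 36 = -(-390)/(7*(-2) + 20) - 36 = -(-390)/(-14 + 20) - 36 = -(-390)/6 - 36 = -39*(-5/3) - 36 = 65 - 36 = 29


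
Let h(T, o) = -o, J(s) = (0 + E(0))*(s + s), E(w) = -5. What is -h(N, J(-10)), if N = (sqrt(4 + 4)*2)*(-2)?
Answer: 100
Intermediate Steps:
N = -8*sqrt(2) (N = (sqrt(8)*2)*(-2) = ((2*sqrt(2))*2)*(-2) = (4*sqrt(2))*(-2) = -8*sqrt(2) ≈ -11.314)
J(s) = -10*s (J(s) = (0 - 5)*(s + s) = -10*s)
-h(N, J(-10)) = -(-1)*(-10*(-10)) = -(-1)*100 = -1*(-100) = 100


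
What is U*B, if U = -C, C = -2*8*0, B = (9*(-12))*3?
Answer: 0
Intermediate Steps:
B = -324 (B = -108*3 = -324)
C = 0 (C = -16*0 = 0)
U = 0 (U = -1*0 = 0)
U*B = 0*(-324) = 0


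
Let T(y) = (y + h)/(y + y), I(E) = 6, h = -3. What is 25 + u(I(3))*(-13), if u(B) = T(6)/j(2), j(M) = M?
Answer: 187/8 ≈ 23.375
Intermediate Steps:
T(y) = (-3 + y)/(2*y) (T(y) = (y - 3)/(y + y) = (-3 + y)/((2*y)) = (-3 + y)*(1/(2*y)) = (-3 + y)/(2*y))
u(B) = ⅛ (u(B) = ((½)*(-3 + 6)/6)/2 = ((½)*(⅙)*3)*(½) = (¼)*(½) = ⅛)
25 + u(I(3))*(-13) = 25 + (⅛)*(-13) = 25 - 13/8 = 187/8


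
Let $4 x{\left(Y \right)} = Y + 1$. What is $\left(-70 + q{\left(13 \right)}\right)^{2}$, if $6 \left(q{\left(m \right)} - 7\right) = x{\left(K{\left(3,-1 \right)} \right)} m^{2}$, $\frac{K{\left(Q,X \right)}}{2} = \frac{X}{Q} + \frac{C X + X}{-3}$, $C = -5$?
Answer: $\frac{32706961}{5184} \approx 6309.2$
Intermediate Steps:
$K{\left(Q,X \right)} = \frac{8 X}{3} + \frac{2 X}{Q}$ ($K{\left(Q,X \right)} = 2 \left(\frac{X}{Q} + \frac{- 5 X + X}{-3}\right) = 2 \left(\frac{X}{Q} + - 4 X \left(- \frac{1}{3}\right)\right) = 2 \left(\frac{X}{Q} + \frac{4 X}{3}\right) = 2 \left(\frac{4 X}{3} + \frac{X}{Q}\right) = \frac{8 X}{3} + \frac{2 X}{Q}$)
$x{\left(Y \right)} = \frac{1}{4} + \frac{Y}{4}$ ($x{\left(Y \right)} = \frac{Y + 1}{4} = \frac{1 + Y}{4} = \frac{1}{4} + \frac{Y}{4}$)
$q{\left(m \right)} = 7 - \frac{7 m^{2}}{72}$ ($q{\left(m \right)} = 7 + \frac{\left(\frac{1}{4} + \frac{\frac{8}{3} \left(-1\right) + 2 \left(-1\right) \frac{1}{3}}{4}\right) m^{2}}{6} = 7 + \frac{\left(\frac{1}{4} + \frac{- \frac{8}{3} + 2 \left(-1\right) \frac{1}{3}}{4}\right) m^{2}}{6} = 7 + \frac{\left(\frac{1}{4} + \frac{- \frac{8}{3} - \frac{2}{3}}{4}\right) m^{2}}{6} = 7 + \frac{\left(\frac{1}{4} + \frac{1}{4} \left(- \frac{10}{3}\right)\right) m^{2}}{6} = 7 + \frac{\left(\frac{1}{4} - \frac{5}{6}\right) m^{2}}{6} = 7 + \frac{\left(- \frac{7}{12}\right) m^{2}}{6} = 7 - \frac{7 m^{2}}{72}$)
$\left(-70 + q{\left(13 \right)}\right)^{2} = \left(-70 + \left(7 - \frac{7 \cdot 13^{2}}{72}\right)\right)^{2} = \left(-70 + \left(7 - \frac{1183}{72}\right)\right)^{2} = \left(-70 - \frac{679}{72}\right)^{2} = \left(- \frac{5719}{72}\right)^{2} = \frac{32706961}{5184}$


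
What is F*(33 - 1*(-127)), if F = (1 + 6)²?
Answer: 7840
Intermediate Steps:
F = 49 (F = 7² = 49)
F*(33 - 1*(-127)) = 49*(33 - 1*(-127)) = 49*(33 + 127) = 49*160 = 7840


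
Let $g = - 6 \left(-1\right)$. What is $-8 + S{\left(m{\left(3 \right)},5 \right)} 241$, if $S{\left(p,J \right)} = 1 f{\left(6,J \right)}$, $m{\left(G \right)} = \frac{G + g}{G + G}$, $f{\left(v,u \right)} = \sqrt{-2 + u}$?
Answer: $-8 + 241 \sqrt{3} \approx 409.42$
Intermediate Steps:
$g = 6$ ($g = \left(-1\right) \left(-6\right) = 6$)
$m{\left(G \right)} = \frac{6 + G}{2 G}$ ($m{\left(G \right)} = \frac{G + 6}{G + G} = \frac{6 + G}{2 G}$)
$S{\left(p,J \right)} = \sqrt{-2 + J}$ ($S{\left(p,J \right)} = 1 \sqrt{-2 + J} = \sqrt{-2 + J}$)
$-8 + S{\left(m{\left(3 \right)},5 \right)} 241 = -8 + \sqrt{-2 + 5} \cdot 241 = -8 + \sqrt{3} \cdot 241 = -8 + 241 \sqrt{3}$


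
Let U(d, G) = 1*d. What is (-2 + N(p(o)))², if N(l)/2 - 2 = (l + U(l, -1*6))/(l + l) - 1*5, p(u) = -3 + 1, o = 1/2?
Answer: 36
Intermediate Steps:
U(d, G) = d
o = ½ ≈ 0.50000
p(u) = -2
N(l) = -4 (N(l) = 4 + 2*((l + l)/(l + l) - 1*5) = 4 + 2*((2*l)/((2*l)) - 5) = 4 + 2*((2*l)*(1/(2*l)) - 5) = 4 + 2*(1 - 5) = 4 + 2*(-4) = 4 - 8 = -4)
(-2 + N(p(o)))² = (-2 - 4)² = (-6)² = 36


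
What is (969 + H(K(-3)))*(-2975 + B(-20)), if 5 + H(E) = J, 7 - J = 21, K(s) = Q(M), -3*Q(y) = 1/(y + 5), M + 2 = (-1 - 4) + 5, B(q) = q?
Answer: -2845250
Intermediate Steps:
M = -2 (M = -2 + ((-1 - 4) + 5) = -2 + (-5 + 5) = -2 + 0 = -2)
Q(y) = -1/(3*(5 + y)) (Q(y) = -1/(3*(y + 5)) = -1/(3*(5 + y)))
K(s) = -⅑ (K(s) = -1/(15 + 3*(-2)) = -1/(15 - 6) = -1/9 = -1*⅑ = -⅑)
J = -14 (J = 7 - 1*21 = 7 - 21 = -14)
H(E) = -19 (H(E) = -5 - 14 = -19)
(969 + H(K(-3)))*(-2975 + B(-20)) = (969 - 19)*(-2975 - 20) = 950*(-2995) = -2845250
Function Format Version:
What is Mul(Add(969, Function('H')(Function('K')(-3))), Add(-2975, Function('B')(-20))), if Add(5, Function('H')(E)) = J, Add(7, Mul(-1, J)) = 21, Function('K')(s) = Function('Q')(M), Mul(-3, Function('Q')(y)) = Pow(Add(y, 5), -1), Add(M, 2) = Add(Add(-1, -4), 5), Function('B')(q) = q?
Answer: -2845250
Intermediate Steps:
M = -2 (M = Add(-2, Add(Add(-1, -4), 5)) = Add(-2, Add(-5, 5)) = Add(-2, 0) = -2)
Function('Q')(y) = Mul(Rational(-1, 3), Pow(Add(5, y), -1)) (Function('Q')(y) = Mul(Rational(-1, 3), Pow(Add(y, 5), -1)) = Mul(Rational(-1, 3), Pow(Add(5, y), -1)))
Function('K')(s) = Rational(-1, 9) (Function('K')(s) = Mul(-1, Pow(Add(15, Mul(3, -2)), -1)) = Mul(-1, Pow(Add(15, -6), -1)) = Mul(-1, Pow(9, -1)) = Mul(-1, Rational(1, 9)) = Rational(-1, 9))
J = -14 (J = Add(7, Mul(-1, 21)) = Add(7, -21) = -14)
Function('H')(E) = -19 (Function('H')(E) = Add(-5, -14) = -19)
Mul(Add(969, Function('H')(Function('K')(-3))), Add(-2975, Function('B')(-20))) = Mul(Add(969, -19), Add(-2975, -20)) = Mul(950, -2995) = -2845250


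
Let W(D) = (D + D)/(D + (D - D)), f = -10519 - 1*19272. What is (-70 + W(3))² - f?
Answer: 34415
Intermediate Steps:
f = -29791 (f = -10519 - 19272 = -29791)
W(D) = 2 (W(D) = (2*D)/(D + 0) = (2*D)/D = 2)
(-70 + W(3))² - f = (-70 + 2)² - 1*(-29791) = (-68)² + 29791 = 4624 + 29791 = 34415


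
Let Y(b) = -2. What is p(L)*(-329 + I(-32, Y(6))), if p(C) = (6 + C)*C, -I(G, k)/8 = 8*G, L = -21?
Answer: 541485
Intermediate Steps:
I(G, k) = -64*G
p(C) = C*(6 + C)
p(L)*(-329 + I(-32, Y(6))) = (-21*(6 - 21))*(-329 - 64*(-32)) = (-21*(-15))*(-329 + 2048) = 315*1719 = 541485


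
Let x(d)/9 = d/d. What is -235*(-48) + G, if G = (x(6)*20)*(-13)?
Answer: 8940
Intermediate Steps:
x(d) = 9 (x(d) = 9*(d/d) = 9*1 = 9)
G = -2340 (G = (9*20)*(-13) = 180*(-13) = -2340)
-235*(-48) + G = -235*(-48) - 2340 = 11280 - 2340 = 8940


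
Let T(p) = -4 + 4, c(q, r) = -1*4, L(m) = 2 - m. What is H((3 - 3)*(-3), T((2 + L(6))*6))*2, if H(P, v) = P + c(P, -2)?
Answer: -8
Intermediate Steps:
c(q, r) = -4
T(p) = 0
H(P, v) = -4 + P (H(P, v) = P - 4 = -4 + P)
H((3 - 3)*(-3), T((2 + L(6))*6))*2 = (-4 + (3 - 3)*(-3))*2 = (-4 + 0*(-3))*2 = (-4 + 0)*2 = -4*2 = -8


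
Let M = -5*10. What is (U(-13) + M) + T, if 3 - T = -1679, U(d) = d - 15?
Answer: 1604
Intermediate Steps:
M = -50
U(d) = -15 + d
T = 1682 (T = 3 - 1*(-1679) = 3 + 1679 = 1682)
(U(-13) + M) + T = ((-15 - 13) - 50) + 1682 = (-28 - 50) + 1682 = -78 + 1682 = 1604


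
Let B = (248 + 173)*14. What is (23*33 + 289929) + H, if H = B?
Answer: 296582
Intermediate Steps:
B = 5894 (B = 421*14 = 5894)
H = 5894
(23*33 + 289929) + H = (23*33 + 289929) + 5894 = (759 + 289929) + 5894 = 290688 + 5894 = 296582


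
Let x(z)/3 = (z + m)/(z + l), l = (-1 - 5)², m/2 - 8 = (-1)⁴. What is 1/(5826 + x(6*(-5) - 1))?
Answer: 5/29091 ≈ 0.00017187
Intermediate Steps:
m = 18 (m = 16 + 2*(-1)⁴ = 16 + 2*1 = 16 + 2 = 18)
l = 36 (l = (-6)² = 36)
x(z) = 3*(18 + z)/(36 + z) (x(z) = 3*((z + 18)/(z + 36)) = 3*((18 + z)/(36 + z)) = 3*(18 + z)/(36 + z))
1/(5826 + x(6*(-5) - 1)) = 1/(5826 + 3*(18 + (6*(-5) - 1))/(36 + (6*(-5) - 1))) = 1/(5826 + 3*(18 + (-30 - 1))/(36 + (-30 - 1))) = 1/(5826 + 3*(18 - 31)/(36 - 31)) = 1/(5826 + 3*(-13)/5) = 1/(5826 + 3*(⅕)*(-13)) = 1/(5826 - 39/5) = 1/(29091/5) = 5/29091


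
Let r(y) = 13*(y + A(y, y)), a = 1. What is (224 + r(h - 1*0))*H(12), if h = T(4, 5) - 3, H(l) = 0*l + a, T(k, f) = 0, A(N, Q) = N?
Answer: 146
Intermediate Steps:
H(l) = 1 (H(l) = 0*l + 1 = 0 + 1 = 1)
h = -3 (h = 0 - 3 = -3)
r(y) = 26*y (r(y) = 13*(y + y) = 13*(2*y) = 26*y)
(224 + r(h - 1*0))*H(12) = (224 + 26*(-3 - 1*0))*1 = (224 + 26*(-3 + 0))*1 = (224 + 26*(-3))*1 = (224 - 78)*1 = 146*1 = 146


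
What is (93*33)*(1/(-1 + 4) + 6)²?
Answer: 123101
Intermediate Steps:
(93*33)*(1/(-1 + 4) + 6)² = 3069*(1/3 + 6)² = 3069*(⅓ + 6)² = 3069*(19/3)² = 3069*(361/9) = 123101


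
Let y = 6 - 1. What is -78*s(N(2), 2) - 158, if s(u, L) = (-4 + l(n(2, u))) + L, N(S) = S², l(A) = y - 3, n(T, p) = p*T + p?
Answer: -158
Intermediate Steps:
y = 5
n(T, p) = p + T*p (n(T, p) = T*p + p = p + T*p)
l(A) = 2 (l(A) = 5 - 3 = 2)
s(u, L) = -2 + L (s(u, L) = (-4 + 2) + L = -2 + L)
-78*s(N(2), 2) - 158 = -78*(-2 + 2) - 158 = -78*0 - 158 = 0 - 158 = -158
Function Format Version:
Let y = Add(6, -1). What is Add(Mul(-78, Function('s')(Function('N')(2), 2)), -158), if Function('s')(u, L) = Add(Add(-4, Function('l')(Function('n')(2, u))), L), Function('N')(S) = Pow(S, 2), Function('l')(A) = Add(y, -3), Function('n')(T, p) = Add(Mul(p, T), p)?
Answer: -158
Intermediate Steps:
y = 5
Function('n')(T, p) = Add(p, Mul(T, p)) (Function('n')(T, p) = Add(Mul(T, p), p) = Add(p, Mul(T, p)))
Function('l')(A) = 2 (Function('l')(A) = Add(5, -3) = 2)
Function('s')(u, L) = Add(-2, L) (Function('s')(u, L) = Add(Add(-4, 2), L) = Add(-2, L))
Add(Mul(-78, Function('s')(Function('N')(2), 2)), -158) = Add(Mul(-78, Add(-2, 2)), -158) = Add(Mul(-78, 0), -158) = Add(0, -158) = -158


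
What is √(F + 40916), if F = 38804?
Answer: 2*√19930 ≈ 282.35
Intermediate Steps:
√(F + 40916) = √(38804 + 40916) = √79720 = 2*√19930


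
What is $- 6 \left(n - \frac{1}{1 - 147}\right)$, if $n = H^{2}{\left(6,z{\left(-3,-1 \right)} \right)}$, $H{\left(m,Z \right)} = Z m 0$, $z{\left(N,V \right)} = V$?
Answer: $- \frac{3}{73} \approx -0.041096$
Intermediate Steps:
$H{\left(m,Z \right)} = 0$
$n = 0$ ($n = 0^{2} = 0$)
$- 6 \left(n - \frac{1}{1 - 147}\right) = - 6 \left(0 - \frac{1}{1 - 147}\right) = - 6 \left(0 - \frac{1}{-146}\right) = - 6 \left(0 - - \frac{1}{146}\right) = - 6 \left(0 + \frac{1}{146}\right) = \left(-6\right) \frac{1}{146} = - \frac{3}{73}$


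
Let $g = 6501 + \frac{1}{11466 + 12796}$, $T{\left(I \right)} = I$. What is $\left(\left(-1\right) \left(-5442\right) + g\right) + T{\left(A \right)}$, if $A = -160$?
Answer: $\frac{285879147}{24262} \approx 11783.0$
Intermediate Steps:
$g = \frac{157727263}{24262}$ ($g = 6501 + \frac{1}{24262} = \frac{157727263}{24262} \approx 6501.0$)
$\left(\left(-1\right) \left(-5442\right) + g\right) + T{\left(A \right)} = \left(\left(-1\right) \left(-5442\right) + \frac{157727263}{24262}\right) - 160 = \left(5442 + \frac{157727263}{24262}\right) - 160 = \frac{289761067}{24262} - 160 = \frac{285879147}{24262}$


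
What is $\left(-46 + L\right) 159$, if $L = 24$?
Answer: $-3498$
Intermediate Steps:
$\left(-46 + L\right) 159 = \left(-46 + 24\right) 159 = \left(-22\right) 159 = -3498$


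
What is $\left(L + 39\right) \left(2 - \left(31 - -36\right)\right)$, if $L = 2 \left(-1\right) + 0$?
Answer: $-2405$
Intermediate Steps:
$L = -2$ ($L = -2 + 0 = -2$)
$\left(L + 39\right) \left(2 - \left(31 - -36\right)\right) = \left(-2 + 39\right) \left(2 - \left(31 - -36\right)\right) = 37 \left(2 - \left(31 + 36\right)\right) = 37 \left(2 - 67\right) = 37 \left(-65\right) = -2405$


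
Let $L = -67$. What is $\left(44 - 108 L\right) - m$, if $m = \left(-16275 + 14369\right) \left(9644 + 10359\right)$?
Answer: $38132998$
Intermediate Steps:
$m = -38125718$ ($m = \left(-1906\right) 20003 = -38125718$)
$\left(44 - 108 L\right) - m = \left(44 - -7236\right) - -38125718 = \left(44 + 7236\right) + 38125718 = 7280 + 38125718 = 38132998$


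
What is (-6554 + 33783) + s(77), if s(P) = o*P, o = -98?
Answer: 19683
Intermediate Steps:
s(P) = -98*P
(-6554 + 33783) + s(77) = (-6554 + 33783) - 98*77 = 27229 - 7546 = 19683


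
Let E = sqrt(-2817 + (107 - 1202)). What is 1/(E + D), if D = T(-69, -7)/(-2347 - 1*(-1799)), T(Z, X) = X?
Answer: 3836/1174789297 - 600608*I*sqrt(978)/1174789297 ≈ 3.2653e-6 - 0.015988*I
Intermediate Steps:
E = 2*I*sqrt(978) (E = sqrt(-2817 - 1095) = sqrt(-3912) = 2*I*sqrt(978) ≈ 62.546*I)
D = 7/548 (D = -7/(-2347 - 1*(-1799)) = -7/(-2347 + 1799) = -7/(-548) = -7*(-1/548) = 7/548 ≈ 0.012774)
1/(E + D) = 1/(2*I*sqrt(978) + 7/548) = 1/(7/548 + 2*I*sqrt(978))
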